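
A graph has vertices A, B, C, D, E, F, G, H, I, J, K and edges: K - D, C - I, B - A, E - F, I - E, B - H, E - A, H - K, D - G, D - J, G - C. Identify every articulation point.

Removing D increases the component count from 1 to 2, so D is a cut vertex.
Removing E increases the component count from 1 to 2, so E is a cut vertex.
By contrast removing G leaves 1 component; it is not a cut vertex. No other vertex is a cut vertex either.

D, E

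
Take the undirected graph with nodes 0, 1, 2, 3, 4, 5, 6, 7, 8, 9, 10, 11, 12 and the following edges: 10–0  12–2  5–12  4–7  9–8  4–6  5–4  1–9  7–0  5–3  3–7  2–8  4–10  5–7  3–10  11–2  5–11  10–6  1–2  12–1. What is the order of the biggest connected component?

Starting from 0 we can reach 0, 1, 2, 3, 4, 5, 6, 7, 8, 9, 10, 11, 12. That is one component of size 13.
The largest has 13 vertices.

13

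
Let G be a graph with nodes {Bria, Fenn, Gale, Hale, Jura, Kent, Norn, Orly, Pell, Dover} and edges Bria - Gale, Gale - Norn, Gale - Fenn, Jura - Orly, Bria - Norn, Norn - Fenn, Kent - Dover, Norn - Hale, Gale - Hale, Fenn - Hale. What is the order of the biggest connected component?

Pell is isolated — a component by itself.
Starting from Kent we can reach Kent, Dover. That is one component of size 2.
Starting from Jura we can reach Jura, Orly. That is one component of size 2.
Starting from Bria we can reach Bria, Fenn, Gale, Hale, Norn. That is one component of size 5.
The largest has 5 vertices.

5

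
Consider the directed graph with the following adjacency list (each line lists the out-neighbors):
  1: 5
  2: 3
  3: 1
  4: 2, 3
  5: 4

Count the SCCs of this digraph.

1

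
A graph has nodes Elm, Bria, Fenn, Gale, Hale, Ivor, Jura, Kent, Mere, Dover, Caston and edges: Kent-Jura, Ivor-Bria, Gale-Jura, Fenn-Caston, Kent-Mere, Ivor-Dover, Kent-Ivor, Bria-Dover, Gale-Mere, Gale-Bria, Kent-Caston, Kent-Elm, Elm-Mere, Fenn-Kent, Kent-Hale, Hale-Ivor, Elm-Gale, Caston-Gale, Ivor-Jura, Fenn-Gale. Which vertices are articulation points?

none

Removing Gale, for instance, still leaves 1 component. No single vertex removal increases the component count — the graph has no articulation points.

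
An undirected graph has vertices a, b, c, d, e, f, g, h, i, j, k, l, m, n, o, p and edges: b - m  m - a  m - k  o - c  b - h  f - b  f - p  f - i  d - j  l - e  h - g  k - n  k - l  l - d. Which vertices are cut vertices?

b, d, f, h, k, l, m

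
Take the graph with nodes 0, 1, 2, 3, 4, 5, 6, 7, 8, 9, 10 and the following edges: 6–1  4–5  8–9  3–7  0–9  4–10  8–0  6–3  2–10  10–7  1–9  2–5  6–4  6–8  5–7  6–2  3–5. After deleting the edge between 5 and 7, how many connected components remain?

5 and 7 are still connected via 5-3-7, so the component count stays at 1.

1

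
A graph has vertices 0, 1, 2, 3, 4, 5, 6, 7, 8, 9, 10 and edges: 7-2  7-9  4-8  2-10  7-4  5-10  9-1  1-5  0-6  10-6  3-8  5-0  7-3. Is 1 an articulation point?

No

Deleting 1 leaves 1 component (was 1) (its neighbors 5, 9 remain connected to each other), so 1 is not a cut vertex.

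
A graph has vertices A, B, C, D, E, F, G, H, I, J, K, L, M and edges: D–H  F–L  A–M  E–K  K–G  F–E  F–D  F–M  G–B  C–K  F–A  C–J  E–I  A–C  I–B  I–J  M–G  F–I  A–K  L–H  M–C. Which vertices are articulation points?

F

Removing F increases the component count from 1 to 2, so F is a cut vertex.
By contrast removing L leaves 1 component; it is not a cut vertex. No other vertex is a cut vertex either.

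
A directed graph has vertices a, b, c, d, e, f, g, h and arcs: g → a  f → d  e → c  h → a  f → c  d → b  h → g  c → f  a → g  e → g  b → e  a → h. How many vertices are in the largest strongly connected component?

{b, c, d, e, f} are all mutually reachable — one SCC of size 5.
{a, g, h} are all mutually reachable — one SCC of size 3.
The largest has 5 vertices.

5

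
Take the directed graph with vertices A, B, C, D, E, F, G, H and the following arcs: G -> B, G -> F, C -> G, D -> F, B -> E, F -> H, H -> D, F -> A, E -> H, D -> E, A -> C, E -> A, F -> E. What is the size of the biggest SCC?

8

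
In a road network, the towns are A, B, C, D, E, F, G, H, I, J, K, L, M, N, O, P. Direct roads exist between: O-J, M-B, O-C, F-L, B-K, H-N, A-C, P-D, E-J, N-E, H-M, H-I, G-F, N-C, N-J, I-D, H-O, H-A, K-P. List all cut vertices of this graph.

Removing F increases the component count from 2 to 3, so F is a cut vertex.
Removing H increases the component count from 2 to 3, so H is a cut vertex.
By contrast removing A leaves 2 components; it is not a cut vertex. No other vertex is a cut vertex either.

F, H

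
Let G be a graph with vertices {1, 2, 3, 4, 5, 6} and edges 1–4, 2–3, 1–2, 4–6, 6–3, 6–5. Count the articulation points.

1

Removing 6 increases the component count from 1 to 2, so 6 is a cut vertex.
By contrast removing 2 leaves 1 component; it is not a cut vertex. No other vertex is a cut vertex either.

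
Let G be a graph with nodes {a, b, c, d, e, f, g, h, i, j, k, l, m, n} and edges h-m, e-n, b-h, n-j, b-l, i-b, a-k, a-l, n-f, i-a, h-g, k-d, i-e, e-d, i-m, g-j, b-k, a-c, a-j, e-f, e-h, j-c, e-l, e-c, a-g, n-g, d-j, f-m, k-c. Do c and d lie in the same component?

Yes

From c we can reach a, b, c, d, e, f, g, h, i, j, k, l, m, n, which includes d.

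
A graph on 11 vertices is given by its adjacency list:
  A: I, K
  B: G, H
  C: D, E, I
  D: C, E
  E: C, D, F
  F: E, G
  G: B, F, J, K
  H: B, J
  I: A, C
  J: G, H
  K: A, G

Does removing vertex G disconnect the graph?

Yes

Deleting G raises the number of components from 1 to 2, so G is a cut vertex.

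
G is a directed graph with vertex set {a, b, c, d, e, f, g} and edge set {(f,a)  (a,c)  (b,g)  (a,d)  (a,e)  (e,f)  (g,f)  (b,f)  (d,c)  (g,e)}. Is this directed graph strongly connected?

No

There is no directed path from f to b, so the graph is not strongly connected.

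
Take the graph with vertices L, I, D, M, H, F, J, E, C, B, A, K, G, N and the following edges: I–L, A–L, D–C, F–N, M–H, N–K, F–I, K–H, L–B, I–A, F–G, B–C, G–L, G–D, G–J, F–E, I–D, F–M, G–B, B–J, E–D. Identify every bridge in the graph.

none

The edges on the cycle I-A-L-I are not bridges since each lies on that cycle.
Every edge lies on some cycle, so there are no bridges.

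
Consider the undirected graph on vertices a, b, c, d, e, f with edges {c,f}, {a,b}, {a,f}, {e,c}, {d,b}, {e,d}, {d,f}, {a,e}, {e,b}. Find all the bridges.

The edges on the cycle a-e-c-f-a are not bridges since each lies on that cycle.
Every edge lies on some cycle, so there are no bridges.

none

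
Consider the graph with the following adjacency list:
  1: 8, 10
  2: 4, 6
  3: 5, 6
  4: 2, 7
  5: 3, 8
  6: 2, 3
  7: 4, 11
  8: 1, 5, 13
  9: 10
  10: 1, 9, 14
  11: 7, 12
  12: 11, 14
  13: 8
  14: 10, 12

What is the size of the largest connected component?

Starting from 1 we can reach 1, 2, 3, 4, 5, 6, 7, 8, 9, 10, 11, 12, 13, 14. That is one component of size 14.
The largest has 14 vertices.

14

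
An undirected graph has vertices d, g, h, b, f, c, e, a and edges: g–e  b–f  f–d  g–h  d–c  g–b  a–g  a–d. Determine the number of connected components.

Starting from a we can reach a, b, c, d, e, f, g, h. That is one component of size 8.
Total: 1 component.

1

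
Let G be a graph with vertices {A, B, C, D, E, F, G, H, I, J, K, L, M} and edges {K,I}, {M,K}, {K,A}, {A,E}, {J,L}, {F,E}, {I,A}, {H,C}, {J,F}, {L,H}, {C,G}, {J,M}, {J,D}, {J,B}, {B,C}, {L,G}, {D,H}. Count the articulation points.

1

Removing J increases the component count from 1 to 2, so J is a cut vertex.
By contrast removing K leaves 1 component; it is not a cut vertex. No other vertex is a cut vertex either.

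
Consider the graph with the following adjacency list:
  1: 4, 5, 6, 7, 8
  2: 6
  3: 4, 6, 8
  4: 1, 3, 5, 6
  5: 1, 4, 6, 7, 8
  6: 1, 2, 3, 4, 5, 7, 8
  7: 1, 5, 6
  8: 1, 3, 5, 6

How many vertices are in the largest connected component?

Starting from 1 we can reach 1, 2, 3, 4, 5, 6, 7, 8. That is one component of size 8.
The largest has 8 vertices.

8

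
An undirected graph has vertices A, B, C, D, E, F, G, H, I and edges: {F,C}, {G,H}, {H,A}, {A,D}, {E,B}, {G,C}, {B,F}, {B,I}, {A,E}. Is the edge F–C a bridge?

No

After removing F–C, the path F-B-E-A-H-G-C still connects them, so the edge is not a bridge.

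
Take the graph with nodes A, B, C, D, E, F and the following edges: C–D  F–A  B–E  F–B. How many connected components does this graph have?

Starting from C we can reach C, D. That is one component of size 2.
Starting from A we can reach A, B, E, F. That is one component of size 4.
Total: 2 components.

2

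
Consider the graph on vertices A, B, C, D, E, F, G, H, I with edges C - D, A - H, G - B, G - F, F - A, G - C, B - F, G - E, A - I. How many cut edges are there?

6

The edges on the cycle G-B-F-G are not bridges since each lies on that cycle.
But removing G - C disconnects G from C; removing C - D disconnects C from D; removing G - E disconnects G from E; removing F - A disconnects F from A — these are bridges.
In total 6 edges are bridges.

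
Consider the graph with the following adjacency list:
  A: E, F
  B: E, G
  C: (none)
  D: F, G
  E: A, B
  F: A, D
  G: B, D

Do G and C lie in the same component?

No

The component containing G is {A, B, D, E, F, G}, and C is not in it.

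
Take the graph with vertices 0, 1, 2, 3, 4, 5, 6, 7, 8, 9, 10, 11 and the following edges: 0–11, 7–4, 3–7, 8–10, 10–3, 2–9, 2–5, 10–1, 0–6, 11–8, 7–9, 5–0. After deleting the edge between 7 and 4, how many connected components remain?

Before removal there is 1 component.
7–4 is a bridge — removing it separates 7's side from 4's side.
After removal: 2 components.

2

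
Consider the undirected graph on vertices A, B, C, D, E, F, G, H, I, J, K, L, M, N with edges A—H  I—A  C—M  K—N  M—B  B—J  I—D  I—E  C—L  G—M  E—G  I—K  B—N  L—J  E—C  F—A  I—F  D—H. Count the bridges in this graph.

0

The edges on the cycle I-F-A-I are not bridges since each lies on that cycle.
Every edge lies on some cycle, so there are no bridges.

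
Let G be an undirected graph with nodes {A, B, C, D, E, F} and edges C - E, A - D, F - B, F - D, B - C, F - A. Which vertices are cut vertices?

Removing B increases the component count from 1 to 2, so B is a cut vertex.
Removing C increases the component count from 1 to 2, so C is a cut vertex.
Removing F increases the component count from 1 to 2, so F is a cut vertex.
By contrast removing D leaves 1 component; it is not a cut vertex. No other vertex is a cut vertex either.

B, C, F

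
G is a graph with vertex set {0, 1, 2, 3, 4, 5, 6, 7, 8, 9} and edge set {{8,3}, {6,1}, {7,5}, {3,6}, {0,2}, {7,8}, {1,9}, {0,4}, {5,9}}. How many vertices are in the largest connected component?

7

Starting from 0 we can reach 0, 2, 4. That is one component of size 3.
Starting from 1 we can reach 1, 3, 5, 6, 7, 8, 9. That is one component of size 7.
The largest has 7 vertices.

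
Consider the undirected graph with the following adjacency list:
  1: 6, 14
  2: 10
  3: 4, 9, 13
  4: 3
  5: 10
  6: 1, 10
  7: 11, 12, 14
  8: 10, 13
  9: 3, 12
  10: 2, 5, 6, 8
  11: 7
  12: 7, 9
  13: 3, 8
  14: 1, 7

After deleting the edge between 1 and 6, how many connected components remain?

1

1 and 6 are still connected via 1-14-7-12-9-3-13-8-10-6, so the component count stays at 1.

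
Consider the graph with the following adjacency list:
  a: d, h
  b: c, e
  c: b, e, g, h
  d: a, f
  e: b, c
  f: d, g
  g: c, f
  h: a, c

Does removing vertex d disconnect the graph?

Deleting d leaves 1 component (was 1) (its neighbors a, f remain connected to each other), so d is not a cut vertex.

No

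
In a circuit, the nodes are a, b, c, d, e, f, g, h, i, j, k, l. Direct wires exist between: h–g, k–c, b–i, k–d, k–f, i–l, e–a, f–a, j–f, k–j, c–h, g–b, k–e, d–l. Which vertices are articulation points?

k

Removing k increases the component count from 1 to 2, so k is a cut vertex.
By contrast removing l leaves 1 component; it is not a cut vertex. No other vertex is a cut vertex either.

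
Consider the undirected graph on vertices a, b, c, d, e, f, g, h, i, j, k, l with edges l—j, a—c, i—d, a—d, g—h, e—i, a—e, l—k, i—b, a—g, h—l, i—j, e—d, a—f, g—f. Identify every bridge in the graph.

a-c, b-i, k-l

The edges on the cycle a-e-i-j-l-h-g-a are not bridges since each lies on that cycle.
But removing k—l disconnects k from l; removing i—b disconnects i from b; removing a—c disconnects a from c — these are bridges.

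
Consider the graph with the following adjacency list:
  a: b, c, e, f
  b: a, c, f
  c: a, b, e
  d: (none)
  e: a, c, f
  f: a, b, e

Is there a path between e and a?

Yes

From e we can reach a, b, c, e, f, which includes a.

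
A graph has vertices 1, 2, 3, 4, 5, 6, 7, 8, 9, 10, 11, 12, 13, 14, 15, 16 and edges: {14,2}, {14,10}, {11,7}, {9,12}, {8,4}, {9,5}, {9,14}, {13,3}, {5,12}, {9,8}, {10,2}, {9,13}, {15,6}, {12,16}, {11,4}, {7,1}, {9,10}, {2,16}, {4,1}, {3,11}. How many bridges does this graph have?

The edges on the cycle 11-7-1-4-11 are not bridges since each lies on that cycle.
But removing 15—6 disconnects 15 from 6 — this is a bridge.

1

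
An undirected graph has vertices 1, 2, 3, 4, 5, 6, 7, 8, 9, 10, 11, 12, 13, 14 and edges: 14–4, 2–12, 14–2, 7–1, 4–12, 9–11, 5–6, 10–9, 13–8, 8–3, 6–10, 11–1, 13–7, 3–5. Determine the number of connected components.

2

Starting from 2 we can reach 2, 4, 12, 14. That is one component of size 4.
Starting from 1 we can reach 1, 3, 5, 6, 7, 8, 9, 10, 11, 13. That is one component of size 10.
Total: 2 components.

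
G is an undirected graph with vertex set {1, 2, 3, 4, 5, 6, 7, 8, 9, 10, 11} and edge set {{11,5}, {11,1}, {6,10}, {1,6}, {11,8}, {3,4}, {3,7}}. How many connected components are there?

9 is isolated — a component by itself.
2 is isolated — a component by itself.
Starting from 3 we can reach 3, 4, 7. That is one component of size 3.
Starting from 1 we can reach 1, 5, 6, 8, 10, 11. That is one component of size 6.
Total: 4 components.

4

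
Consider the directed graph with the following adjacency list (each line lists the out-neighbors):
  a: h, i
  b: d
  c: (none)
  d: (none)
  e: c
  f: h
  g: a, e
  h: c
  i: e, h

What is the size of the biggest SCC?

{c} is an SCC by itself.
{d} is an SCC by itself.
{h} is an SCC by itself.
{f} is an SCC by itself.
{e} is an SCC by itself.
(and 4 more singleton SCCs)
The largest has 1 vertex.

1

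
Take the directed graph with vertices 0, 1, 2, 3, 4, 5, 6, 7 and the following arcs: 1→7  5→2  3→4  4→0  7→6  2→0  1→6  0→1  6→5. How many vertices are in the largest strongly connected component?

6

{0, 1, 2, 5, 6, 7} are all mutually reachable — one SCC of size 6.
{3} is an SCC by itself.
{4} is an SCC by itself.
The largest has 6 vertices.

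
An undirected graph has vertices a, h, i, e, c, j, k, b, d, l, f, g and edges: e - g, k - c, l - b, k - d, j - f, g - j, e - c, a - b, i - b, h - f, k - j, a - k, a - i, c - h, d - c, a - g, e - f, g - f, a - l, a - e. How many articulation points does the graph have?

1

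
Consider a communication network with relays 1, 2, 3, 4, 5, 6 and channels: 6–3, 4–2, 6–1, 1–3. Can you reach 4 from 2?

From 2 we can reach 2, 4, which includes 4.

Yes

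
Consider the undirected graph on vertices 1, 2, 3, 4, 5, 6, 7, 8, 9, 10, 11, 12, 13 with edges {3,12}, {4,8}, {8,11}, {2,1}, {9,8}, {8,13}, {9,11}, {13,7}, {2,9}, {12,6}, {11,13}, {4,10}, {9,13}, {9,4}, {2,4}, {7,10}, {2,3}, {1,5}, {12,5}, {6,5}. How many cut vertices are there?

1

Removing 2 increases the component count from 1 to 2, so 2 is a cut vertex.
By contrast removing 7 leaves 1 component; it is not a cut vertex. No other vertex is a cut vertex either.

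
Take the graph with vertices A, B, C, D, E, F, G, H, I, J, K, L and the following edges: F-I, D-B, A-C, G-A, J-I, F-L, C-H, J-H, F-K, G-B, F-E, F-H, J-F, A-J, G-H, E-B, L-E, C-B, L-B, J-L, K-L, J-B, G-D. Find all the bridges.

none

The edges on the cycle G-A-C-H-G are not bridges since each lies on that cycle.
Every edge lies on some cycle, so there are no bridges.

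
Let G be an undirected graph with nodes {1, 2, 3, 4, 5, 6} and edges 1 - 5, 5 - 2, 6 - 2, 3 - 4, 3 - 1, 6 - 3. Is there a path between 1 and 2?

Yes

From 1 we can reach 1, 2, 3, 4, 5, 6, which includes 2.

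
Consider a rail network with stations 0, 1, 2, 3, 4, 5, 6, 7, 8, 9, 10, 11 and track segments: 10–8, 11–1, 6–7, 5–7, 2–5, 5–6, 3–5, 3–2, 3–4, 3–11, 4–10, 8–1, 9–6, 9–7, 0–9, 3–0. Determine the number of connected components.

Starting from 0 we can reach 0, 1, 2, 3, 4, 5, 6, 7, 8, 9, 10, 11. That is one component of size 12.
Total: 1 component.

1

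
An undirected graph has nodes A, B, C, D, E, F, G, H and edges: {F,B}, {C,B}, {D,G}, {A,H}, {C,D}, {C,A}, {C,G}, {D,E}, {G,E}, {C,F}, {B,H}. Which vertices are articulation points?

Removing C increases the component count from 1 to 2, so C is a cut vertex.
By contrast removing F leaves 1 component; it is not a cut vertex. No other vertex is a cut vertex either.

C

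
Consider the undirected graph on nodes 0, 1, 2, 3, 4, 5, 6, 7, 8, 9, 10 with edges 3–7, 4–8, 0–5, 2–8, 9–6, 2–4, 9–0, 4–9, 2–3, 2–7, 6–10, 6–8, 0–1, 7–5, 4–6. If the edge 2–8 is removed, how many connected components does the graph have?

1

2 and 8 are still connected via 2-4-8, so the component count stays at 1.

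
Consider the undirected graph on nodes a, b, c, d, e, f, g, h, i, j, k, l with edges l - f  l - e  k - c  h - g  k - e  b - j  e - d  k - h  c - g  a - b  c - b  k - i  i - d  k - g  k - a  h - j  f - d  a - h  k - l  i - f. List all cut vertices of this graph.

Removing k increases the component count from 1 to 2, so k is a cut vertex.
By contrast removing c leaves 1 component; it is not a cut vertex. No other vertex is a cut vertex either.

k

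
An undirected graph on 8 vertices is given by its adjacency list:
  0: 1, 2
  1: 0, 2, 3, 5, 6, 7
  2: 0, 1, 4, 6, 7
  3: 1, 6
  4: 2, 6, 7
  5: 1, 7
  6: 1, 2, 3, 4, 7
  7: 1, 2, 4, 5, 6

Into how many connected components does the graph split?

Starting from 0 we can reach 0, 1, 2, 3, 4, 5, 6, 7. That is one component of size 8.
Total: 1 component.

1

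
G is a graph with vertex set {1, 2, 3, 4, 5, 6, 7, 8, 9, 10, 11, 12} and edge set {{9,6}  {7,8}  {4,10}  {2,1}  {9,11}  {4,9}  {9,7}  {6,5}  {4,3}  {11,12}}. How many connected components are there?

2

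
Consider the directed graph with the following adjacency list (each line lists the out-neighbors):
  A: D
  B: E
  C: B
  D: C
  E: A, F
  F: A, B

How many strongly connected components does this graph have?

1

{A, B, C, D, E, F} are all mutually reachable — one SCC of size 6.
That gives 1 strongly connected component.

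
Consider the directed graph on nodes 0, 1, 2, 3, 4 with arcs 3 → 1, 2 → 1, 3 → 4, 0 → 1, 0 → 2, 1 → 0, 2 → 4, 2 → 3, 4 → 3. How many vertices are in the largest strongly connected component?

5

{0, 1, 2, 3, 4} are all mutually reachable — one SCC of size 5.
The largest has 5 vertices.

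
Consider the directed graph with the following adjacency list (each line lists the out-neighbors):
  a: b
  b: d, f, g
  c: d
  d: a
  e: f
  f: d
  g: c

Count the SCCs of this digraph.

{a, b, c, d, f, g} are all mutually reachable — one SCC of size 6.
{e} is an SCC by itself.
That gives 2 strongly connected components.

2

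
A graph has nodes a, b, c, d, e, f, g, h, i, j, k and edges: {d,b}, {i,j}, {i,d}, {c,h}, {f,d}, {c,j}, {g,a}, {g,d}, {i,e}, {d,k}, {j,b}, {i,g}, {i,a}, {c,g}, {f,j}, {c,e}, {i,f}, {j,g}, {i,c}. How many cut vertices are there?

Removing c increases the component count from 1 to 2, so c is a cut vertex.
Removing d increases the component count from 1 to 2, so d is a cut vertex.
By contrast removing b leaves 1 component; it is not a cut vertex. No other vertex is a cut vertex either.

2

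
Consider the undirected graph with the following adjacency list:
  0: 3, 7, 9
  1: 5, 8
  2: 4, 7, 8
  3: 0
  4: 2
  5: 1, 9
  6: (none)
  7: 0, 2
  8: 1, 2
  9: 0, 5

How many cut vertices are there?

2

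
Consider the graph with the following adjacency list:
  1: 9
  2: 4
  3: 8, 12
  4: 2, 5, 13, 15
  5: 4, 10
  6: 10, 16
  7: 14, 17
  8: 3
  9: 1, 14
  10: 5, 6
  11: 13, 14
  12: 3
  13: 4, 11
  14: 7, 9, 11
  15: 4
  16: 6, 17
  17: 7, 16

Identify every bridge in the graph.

1-9, 12-3, 14-9, 15-4, 2-4, 3-8

The edges on the cycle 17-7-14-11-13-4-5-10-6-16-17 are not bridges since each lies on that cycle.
But removing 15-4 disconnects 15 from 4; removing 14-9 disconnects 14 from 9; removing 2-4 disconnects 2 from 4; removing 9-1 disconnects 9 from 1 — these are bridges.
In total 6 edges are bridges.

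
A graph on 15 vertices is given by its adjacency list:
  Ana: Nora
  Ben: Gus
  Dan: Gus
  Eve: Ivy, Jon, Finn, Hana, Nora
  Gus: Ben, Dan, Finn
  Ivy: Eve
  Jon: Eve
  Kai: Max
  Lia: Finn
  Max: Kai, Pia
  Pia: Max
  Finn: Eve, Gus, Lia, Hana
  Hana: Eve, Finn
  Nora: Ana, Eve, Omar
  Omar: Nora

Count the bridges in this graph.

The edges on the cycle Eve-Finn-Hana-Eve are not bridges since each lies on that cycle.
But removing Finn-Lia disconnects Finn from Lia; removing Ben-Gus disconnects Ben from Gus; removing Ivy-Eve disconnects Ivy from Eve; removing Eve-Jon disconnects Eve from Jon — these are bridges.
In total 11 edges are bridges.

11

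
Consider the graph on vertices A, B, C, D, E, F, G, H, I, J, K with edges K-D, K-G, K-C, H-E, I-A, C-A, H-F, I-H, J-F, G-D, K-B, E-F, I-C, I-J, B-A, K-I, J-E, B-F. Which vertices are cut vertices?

K

Removing K increases the component count from 1 to 2, so K is a cut vertex.
By contrast removing D leaves 1 component; it is not a cut vertex. No other vertex is a cut vertex either.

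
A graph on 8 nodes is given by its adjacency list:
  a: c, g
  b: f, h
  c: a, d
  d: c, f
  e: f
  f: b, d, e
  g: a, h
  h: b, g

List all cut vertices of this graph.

Removing f increases the component count from 1 to 2, so f is a cut vertex.
By contrast removing c leaves 1 component; it is not a cut vertex. No other vertex is a cut vertex either.

f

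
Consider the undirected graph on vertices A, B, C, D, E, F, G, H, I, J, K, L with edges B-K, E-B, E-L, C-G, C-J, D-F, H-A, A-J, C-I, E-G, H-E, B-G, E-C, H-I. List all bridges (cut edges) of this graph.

The edges on the cycle E-B-G-E are not bridges since each lies on that cycle.
But removing D-F disconnects D from F; removing K-B disconnects K from B; removing L-E disconnects L from E — these are bridges.

B-K, D-F, E-L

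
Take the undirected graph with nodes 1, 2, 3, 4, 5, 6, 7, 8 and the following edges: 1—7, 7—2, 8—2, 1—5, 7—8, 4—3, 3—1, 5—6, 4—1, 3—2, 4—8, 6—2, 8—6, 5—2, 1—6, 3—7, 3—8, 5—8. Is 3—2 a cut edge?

After removing 3—2, the path 3-7-2 still connects them, so the edge is not a bridge.

No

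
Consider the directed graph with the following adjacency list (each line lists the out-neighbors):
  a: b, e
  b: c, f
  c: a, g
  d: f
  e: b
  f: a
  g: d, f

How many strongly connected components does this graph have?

1

{a, b, c, d, e, f, g} are all mutually reachable — one SCC of size 7.
That gives 1 strongly connected component.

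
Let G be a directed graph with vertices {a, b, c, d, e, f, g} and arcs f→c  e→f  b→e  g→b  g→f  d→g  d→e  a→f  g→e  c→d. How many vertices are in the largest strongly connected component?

6

{b, c, d, e, f, g} are all mutually reachable — one SCC of size 6.
{a} is an SCC by itself.
The largest has 6 vertices.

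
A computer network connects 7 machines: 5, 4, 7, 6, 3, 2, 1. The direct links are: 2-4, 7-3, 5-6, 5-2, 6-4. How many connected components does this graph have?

1 is isolated — a component by itself.
Starting from 3 we can reach 3, 7. That is one component of size 2.
Starting from 2 we can reach 2, 4, 5, 6. That is one component of size 4.
Total: 3 components.

3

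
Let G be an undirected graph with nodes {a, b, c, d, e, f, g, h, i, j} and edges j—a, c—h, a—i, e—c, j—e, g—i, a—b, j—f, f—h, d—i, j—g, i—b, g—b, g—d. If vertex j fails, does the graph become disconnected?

Yes

Deleting j raises the number of components from 1 to 2, so j is a cut vertex.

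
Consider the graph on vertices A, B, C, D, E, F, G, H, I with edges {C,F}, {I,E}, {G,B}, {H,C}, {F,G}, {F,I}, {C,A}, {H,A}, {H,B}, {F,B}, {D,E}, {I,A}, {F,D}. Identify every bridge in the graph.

none

The edges on the cycle H-C-F-I-A-H are not bridges since each lies on that cycle.
Every edge lies on some cycle, so there are no bridges.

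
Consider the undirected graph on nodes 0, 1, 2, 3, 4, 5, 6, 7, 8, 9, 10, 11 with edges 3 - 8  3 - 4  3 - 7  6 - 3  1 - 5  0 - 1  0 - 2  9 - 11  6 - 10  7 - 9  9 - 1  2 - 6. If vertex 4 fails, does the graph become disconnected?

No

Deleting 4 leaves 1 component (was 1), so 4 is not a cut vertex.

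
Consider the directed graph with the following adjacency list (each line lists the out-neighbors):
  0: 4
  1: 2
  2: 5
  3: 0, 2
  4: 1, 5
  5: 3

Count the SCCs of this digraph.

{0, 1, 2, 3, 4, 5} are all mutually reachable — one SCC of size 6.
That gives 1 strongly connected component.

1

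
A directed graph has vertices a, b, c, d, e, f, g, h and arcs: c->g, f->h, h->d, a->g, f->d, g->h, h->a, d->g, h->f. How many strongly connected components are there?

4

{a, d, f, g, h} are all mutually reachable — one SCC of size 5.
{c} is an SCC by itself.
{b} is an SCC by itself.
{e} is an SCC by itself.
That gives 4 strongly connected components.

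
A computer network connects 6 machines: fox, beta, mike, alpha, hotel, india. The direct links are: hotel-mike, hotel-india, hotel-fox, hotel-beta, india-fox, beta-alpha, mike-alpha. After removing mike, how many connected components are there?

1

With mike gone, the remaining components are: {fox, beta, alpha, hotel, india}.
That is 1 component.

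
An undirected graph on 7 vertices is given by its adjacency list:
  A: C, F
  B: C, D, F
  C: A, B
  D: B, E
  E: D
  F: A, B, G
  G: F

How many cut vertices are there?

3

Removing B increases the component count from 1 to 2, so B is a cut vertex.
Removing D increases the component count from 1 to 2, so D is a cut vertex.
Removing F increases the component count from 1 to 2, so F is a cut vertex.
By contrast removing E leaves 1 component; it is not a cut vertex. No other vertex is a cut vertex either.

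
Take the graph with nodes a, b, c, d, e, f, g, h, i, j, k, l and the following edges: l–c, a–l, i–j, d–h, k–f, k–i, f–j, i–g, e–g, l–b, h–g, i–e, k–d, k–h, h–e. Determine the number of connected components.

2

Starting from a we can reach a, b, c, l. That is one component of size 4.
Starting from d we can reach d, e, f, g, h, i, j, k. That is one component of size 8.
Total: 2 components.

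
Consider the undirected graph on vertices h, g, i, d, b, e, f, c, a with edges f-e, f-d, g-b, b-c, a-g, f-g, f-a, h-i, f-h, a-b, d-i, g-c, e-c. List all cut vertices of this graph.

f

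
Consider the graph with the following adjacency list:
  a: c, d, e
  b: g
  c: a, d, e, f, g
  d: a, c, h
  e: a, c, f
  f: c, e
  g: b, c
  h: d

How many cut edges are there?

The edges on the cycle c-f-e-c are not bridges since each lies on that cycle.
But removing c-g disconnects c from g; removing d-h disconnects d from h; removing b-g disconnects b from g — these are bridges.
That makes 3 bridges.

3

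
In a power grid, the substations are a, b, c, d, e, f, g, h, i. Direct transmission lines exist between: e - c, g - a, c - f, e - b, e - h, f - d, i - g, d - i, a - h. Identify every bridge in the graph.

b-e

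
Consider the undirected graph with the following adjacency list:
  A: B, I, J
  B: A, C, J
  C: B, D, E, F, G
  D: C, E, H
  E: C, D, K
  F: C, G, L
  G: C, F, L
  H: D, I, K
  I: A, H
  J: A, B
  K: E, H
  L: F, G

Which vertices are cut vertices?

C

Removing C increases the component count from 1 to 2, so C is a cut vertex.
By contrast removing E leaves 1 component; it is not a cut vertex. No other vertex is a cut vertex either.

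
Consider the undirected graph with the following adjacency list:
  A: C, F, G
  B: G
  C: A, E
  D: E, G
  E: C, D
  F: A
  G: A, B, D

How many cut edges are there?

2

The edges on the cycle E-D-G-A-C-E are not bridges since each lies on that cycle.
But removing A-F disconnects A from F; removing G-B disconnects G from B — these are bridges.
That makes 2 bridges.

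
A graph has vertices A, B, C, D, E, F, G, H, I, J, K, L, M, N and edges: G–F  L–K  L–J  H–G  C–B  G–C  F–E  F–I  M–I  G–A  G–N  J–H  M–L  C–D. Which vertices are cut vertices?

Removing C increases the component count from 1 to 3, so C is a cut vertex.
Removing F increases the component count from 1 to 2, so F is a cut vertex.
Removing G increases the component count from 1 to 4, so G is a cut vertex.
Likewise L is a cut vertex.
By contrast removing E leaves 1 component; it is not a cut vertex. No other vertex is a cut vertex either.

C, F, G, L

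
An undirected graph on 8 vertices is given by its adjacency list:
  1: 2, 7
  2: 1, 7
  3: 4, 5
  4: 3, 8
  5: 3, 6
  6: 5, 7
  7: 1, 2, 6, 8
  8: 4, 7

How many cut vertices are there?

Removing 7 increases the component count from 1 to 2, so 7 is a cut vertex.
By contrast removing 1 leaves 1 component; it is not a cut vertex. No other vertex is a cut vertex either.

1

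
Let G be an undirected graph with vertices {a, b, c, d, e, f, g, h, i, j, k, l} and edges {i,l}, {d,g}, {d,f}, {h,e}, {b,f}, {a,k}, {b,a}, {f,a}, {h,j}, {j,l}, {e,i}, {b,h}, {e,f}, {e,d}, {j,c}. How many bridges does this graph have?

3

The edges on the cycle b-h-e-d-f-a-b are not bridges since each lies on that cycle.
But removing k—a disconnects k from a; removing g—d disconnects g from d; removing c—j disconnects c from j — these are bridges.
That makes 3 bridges.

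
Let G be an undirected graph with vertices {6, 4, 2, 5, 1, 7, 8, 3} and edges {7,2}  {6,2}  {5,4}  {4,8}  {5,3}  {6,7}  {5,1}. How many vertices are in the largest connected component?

5

Starting from 2 we can reach 2, 6, 7. That is one component of size 3.
Starting from 1 we can reach 1, 3, 4, 5, 8. That is one component of size 5.
The largest has 5 vertices.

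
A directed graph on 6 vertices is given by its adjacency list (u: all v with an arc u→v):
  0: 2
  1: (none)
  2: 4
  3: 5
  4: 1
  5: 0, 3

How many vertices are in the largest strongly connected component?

{3, 5} are all mutually reachable — one SCC of size 2.
{2} is an SCC by itself.
{4} is an SCC by itself.
{0} is an SCC by itself.
{1} is an SCC by itself.
The largest has 2 vertices.

2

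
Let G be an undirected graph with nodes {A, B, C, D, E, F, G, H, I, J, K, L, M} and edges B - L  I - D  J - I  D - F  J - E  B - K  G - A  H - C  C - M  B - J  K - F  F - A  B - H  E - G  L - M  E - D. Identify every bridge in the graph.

The edges on the cycle B-H-C-M-L-B are not bridges since each lies on that cycle.
Every edge lies on some cycle, so there are no bridges.

none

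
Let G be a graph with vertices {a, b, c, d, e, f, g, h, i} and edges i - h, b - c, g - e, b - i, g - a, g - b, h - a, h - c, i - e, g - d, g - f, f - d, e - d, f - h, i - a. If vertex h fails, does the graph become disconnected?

No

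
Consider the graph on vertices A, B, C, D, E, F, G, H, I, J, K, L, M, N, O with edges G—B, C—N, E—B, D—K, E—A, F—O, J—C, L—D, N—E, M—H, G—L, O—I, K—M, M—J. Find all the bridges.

The edges on the cycle G-L-D-K-M-J-C-N-E-B-G are not bridges since each lies on that cycle.
But removing H—M disconnects H from M; removing F—O disconnects F from O; removing E—A disconnects E from A; removing O—I disconnects O from I — these are bridges.

A-E, F-O, H-M, I-O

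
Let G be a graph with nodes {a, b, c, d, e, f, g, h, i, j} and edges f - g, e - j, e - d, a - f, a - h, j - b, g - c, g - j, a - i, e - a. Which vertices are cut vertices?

Removing a increases the component count from 1 to 3, so a is a cut vertex.
Removing e increases the component count from 1 to 2, so e is a cut vertex.
Removing g increases the component count from 1 to 2, so g is a cut vertex.
Likewise j is a cut vertex.
By contrast removing d leaves 1 component; it is not a cut vertex. No other vertex is a cut vertex either.

a, e, g, j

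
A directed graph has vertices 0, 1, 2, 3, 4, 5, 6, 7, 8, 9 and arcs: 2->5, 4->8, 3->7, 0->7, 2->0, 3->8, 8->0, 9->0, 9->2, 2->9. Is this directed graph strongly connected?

No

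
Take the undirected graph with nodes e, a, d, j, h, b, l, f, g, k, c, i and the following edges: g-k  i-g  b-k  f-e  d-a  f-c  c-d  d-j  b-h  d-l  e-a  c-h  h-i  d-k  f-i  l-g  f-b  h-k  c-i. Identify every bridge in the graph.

d-j

The edges on the cycle f-b-h-i-g-k-d-c-f are not bridges since each lies on that cycle.
But removing d-j disconnects d from j — this is a bridge.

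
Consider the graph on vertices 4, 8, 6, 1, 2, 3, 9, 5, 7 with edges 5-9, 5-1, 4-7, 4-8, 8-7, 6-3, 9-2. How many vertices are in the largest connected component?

4

Starting from 3 we can reach 3, 6. That is one component of size 2.
Starting from 4 we can reach 4, 7, 8. That is one component of size 3.
Starting from 1 we can reach 1, 2, 5, 9. That is one component of size 4.
The largest has 4 vertices.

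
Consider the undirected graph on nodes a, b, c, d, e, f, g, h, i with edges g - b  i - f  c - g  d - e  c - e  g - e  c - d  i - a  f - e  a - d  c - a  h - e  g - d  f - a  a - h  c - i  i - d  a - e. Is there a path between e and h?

From e we can reach a, b, c, d, e, f, g, h, i, which includes h.

Yes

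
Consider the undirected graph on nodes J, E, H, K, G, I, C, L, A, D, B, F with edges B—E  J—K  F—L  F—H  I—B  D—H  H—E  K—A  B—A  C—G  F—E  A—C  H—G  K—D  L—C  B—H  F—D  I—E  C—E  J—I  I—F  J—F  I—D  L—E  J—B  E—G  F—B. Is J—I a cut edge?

After removing J—I, the path J-F-I still connects them, so the edge is not a bridge.

No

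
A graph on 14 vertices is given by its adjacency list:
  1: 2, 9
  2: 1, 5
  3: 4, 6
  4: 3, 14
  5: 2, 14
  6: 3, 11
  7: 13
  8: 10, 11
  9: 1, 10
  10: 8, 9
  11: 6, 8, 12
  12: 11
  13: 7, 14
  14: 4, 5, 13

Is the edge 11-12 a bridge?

Yes

Removing 11-12 leaves no path between 11 and 12: the component count goes from 1 to 2. So it is a bridge.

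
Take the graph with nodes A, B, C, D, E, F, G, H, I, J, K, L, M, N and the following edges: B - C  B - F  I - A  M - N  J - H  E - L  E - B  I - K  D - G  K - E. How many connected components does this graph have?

Starting from M we can reach M, N. That is one component of size 2.
Starting from H we can reach H, J. That is one component of size 2.
Starting from D we can reach D, G. That is one component of size 2.
Starting from A we can reach A, B, C, E, F, I, K, L. That is one component of size 8.
Total: 4 components.

4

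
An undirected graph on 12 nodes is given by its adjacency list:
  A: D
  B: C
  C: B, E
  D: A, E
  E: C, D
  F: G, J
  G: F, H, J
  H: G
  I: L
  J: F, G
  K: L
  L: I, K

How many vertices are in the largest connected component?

Starting from I we can reach I, K, L. That is one component of size 3.
Starting from F we can reach F, G, H, J. That is one component of size 4.
Starting from A we can reach A, B, C, D, E. That is one component of size 5.
The largest has 5 vertices.

5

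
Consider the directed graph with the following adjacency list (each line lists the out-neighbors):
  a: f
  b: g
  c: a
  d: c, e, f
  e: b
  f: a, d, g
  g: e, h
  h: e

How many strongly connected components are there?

{a, c, d, f} are all mutually reachable — one SCC of size 4.
{b, e, g, h} are all mutually reachable — one SCC of size 4.
That gives 2 strongly connected components.

2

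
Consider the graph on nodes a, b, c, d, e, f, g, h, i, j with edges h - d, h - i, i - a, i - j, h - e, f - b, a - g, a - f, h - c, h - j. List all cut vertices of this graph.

Removing a increases the component count from 1 to 3, so a is a cut vertex.
Removing f increases the component count from 1 to 2, so f is a cut vertex.
Removing h increases the component count from 1 to 4, so h is a cut vertex.
Likewise i is a cut vertex.
By contrast removing c leaves 1 component; it is not a cut vertex. No other vertex is a cut vertex either.

a, f, h, i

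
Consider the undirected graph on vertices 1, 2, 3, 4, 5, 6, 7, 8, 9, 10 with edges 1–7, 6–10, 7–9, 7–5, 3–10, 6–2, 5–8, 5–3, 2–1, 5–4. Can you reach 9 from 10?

Yes

From 10 we can reach 1, 2, 3, 4, 5, 6, 7, 8, 9, 10, which includes 9.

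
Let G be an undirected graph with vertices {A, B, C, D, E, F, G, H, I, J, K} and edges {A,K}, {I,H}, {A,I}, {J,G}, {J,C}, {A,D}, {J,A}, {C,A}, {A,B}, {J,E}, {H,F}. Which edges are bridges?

The edges on the cycle J-C-A-J are not bridges since each lies on that cycle.
But removing J-E disconnects J from E; removing A-I disconnects A from I; removing A-D disconnects A from D; removing A-B disconnects A from B — these are bridges.
In total 8 edges are bridges.

A-B, A-D, A-I, A-K, E-J, F-H, G-J, H-I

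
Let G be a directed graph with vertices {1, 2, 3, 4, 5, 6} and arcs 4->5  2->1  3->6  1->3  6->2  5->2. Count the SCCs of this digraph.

3

{1, 2, 3, 6} are all mutually reachable — one SCC of size 4.
{5} is an SCC by itself.
{4} is an SCC by itself.
That gives 3 strongly connected components.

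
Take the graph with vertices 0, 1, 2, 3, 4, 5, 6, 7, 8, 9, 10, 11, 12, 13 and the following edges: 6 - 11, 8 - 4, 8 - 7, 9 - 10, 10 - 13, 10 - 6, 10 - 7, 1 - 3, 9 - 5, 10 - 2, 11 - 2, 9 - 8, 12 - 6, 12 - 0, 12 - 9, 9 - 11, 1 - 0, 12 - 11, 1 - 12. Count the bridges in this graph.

4

The edges on the cycle 9-10-7-8-9 are not bridges since each lies on that cycle.
But removing 1 - 3 disconnects 1 from 3; removing 13 - 10 disconnects 13 from 10; removing 5 - 9 disconnects 5 from 9; removing 8 - 4 disconnects 8 from 4 — these are bridges.
That makes 4 bridges.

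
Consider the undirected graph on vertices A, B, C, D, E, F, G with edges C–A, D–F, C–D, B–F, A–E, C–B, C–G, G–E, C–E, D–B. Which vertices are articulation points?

C

Removing C increases the component count from 1 to 2, so C is a cut vertex.
By contrast removing F leaves 1 component; it is not a cut vertex. No other vertex is a cut vertex either.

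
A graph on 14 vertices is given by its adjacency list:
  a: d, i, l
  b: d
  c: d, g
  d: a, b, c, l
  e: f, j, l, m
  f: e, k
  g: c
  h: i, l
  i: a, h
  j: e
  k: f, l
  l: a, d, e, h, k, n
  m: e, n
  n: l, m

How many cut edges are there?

The edges on the cycle l-a-i-h-l are not bridges since each lies on that cycle.
But removing j-e disconnects j from e; removing c-d disconnects c from d; removing b-d disconnects b from d; removing c-g disconnects c from g — these are bridges.
That makes 4 bridges.

4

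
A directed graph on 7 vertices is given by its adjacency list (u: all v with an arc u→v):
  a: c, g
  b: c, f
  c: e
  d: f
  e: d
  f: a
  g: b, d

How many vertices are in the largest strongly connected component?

{a, b, c, d, e, f, g} are all mutually reachable — one SCC of size 7.
The largest has 7 vertices.

7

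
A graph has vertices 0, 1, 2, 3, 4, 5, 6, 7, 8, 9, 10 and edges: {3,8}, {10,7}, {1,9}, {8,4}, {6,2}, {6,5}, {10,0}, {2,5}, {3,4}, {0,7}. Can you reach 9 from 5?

No

The component containing 5 is {2, 5, 6}, and 9 is not in it.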